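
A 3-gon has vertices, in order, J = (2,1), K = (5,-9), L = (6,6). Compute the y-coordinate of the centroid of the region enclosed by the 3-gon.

Apply the shoelace (surveyor's) formula. First the cross-terms c_i = x_i·y_{i+1} − x_{i+1}·y_i:
  -23, 84, -6  ⇒  2A = 55, A = 27.5.
Then Σ (y_i + y_{i+1})·c_i = -110, so ȳ = -110 / (6·27.5) = -2/3.

-2/3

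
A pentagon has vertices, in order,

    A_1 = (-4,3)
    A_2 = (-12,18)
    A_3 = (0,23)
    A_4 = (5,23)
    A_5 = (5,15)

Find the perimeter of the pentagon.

58

|A_1A_2| = √((-8)² + (15)²) = √289 = 17
|A_2A_3| = √((12)² + (5)²) = √169 = 13
|A_3A_4| = √((5)² + (0)²) = √25 = 5
|A_4A_5| = √((0)² + (-8)²) = √64 = 8
|A_5A_1| = √((-9)² + (-12)²) = √225 = 15
Perimeter = 17 + 13 + 5 + 8 + 15 = 58.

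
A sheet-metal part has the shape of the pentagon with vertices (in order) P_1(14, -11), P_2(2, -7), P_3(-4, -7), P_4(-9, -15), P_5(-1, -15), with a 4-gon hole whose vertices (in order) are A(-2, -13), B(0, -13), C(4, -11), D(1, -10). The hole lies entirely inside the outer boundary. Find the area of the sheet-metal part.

Outer boundary:
P_1→P_2: (14)(-7) − (2)(-11) = -76
P_2→P_3: (2)(-7) − (-4)(-7) = -42
P_3→P_4: (-4)(-15) − (-9)(-7) = -3
P_4→P_5: (-9)(-15) − (-1)(-15) = 120
P_5→P_1: (-1)(-11) − (14)(-15) = 221
Σ = 220
Area = |Σ|/2 = 110.
Hole:
Apply Gauss's area formula: 2A = Σ (x_i·y_{i+1} − x_{i+1}·y_i), indices taken mod 4.
Σ = (26) + (52) + (-29) + (-33) = 16
Area = |Σ|/2 = 8.
Net area = 110 − 8 = 102.

102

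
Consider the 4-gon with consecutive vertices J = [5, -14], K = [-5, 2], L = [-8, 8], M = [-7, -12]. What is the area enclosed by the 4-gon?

Apply the shoelace formula: 2A = Σ (x_i·y_{i+1} − x_{i+1}·y_i), indices taken mod 4.
Cross-terms: -60, -24, 152, 158  ⇒  Σ = 226
Area = |Σ|/2 = 113.

113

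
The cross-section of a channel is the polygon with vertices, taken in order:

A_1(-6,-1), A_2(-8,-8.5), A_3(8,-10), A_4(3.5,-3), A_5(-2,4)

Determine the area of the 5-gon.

118

Apply the shoelace (surveyor's) formula: 2A = Σ (x_i·y_{i+1} − x_{i+1}·y_i), indices taken mod 5.
Σ = (43) + (148) + (11) + (8) + (26) = 236
Area = |Σ|/2 = 118.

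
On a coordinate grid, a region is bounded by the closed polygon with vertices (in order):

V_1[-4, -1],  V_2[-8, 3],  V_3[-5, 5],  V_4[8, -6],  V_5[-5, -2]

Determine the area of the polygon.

Apply the shoelace (surveyor's) formula: 2A = Σ (x_i·y_{i+1} − x_{i+1}·y_i), indices taken mod 5.
Σ = (-20) + (-25) + (-10) + (-46) + (-3) = -104
Area = |Σ|/2 = 52.

52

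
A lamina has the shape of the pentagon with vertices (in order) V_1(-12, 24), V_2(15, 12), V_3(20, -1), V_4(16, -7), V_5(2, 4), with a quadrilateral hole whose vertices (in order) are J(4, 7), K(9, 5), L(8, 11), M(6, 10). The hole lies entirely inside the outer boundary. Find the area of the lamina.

338.5

Outer boundary:
Apply the shoelace formula: 2A = Σ (x_i·y_{i+1} − x_{i+1}·y_i), indices taken mod 5.
Σ = (-504) + (-255) + (-124) + (78) + (96) = -709
Area = |Σ|/2 = 354.5.
Hole:
Apply Gauss's area formula: 2A = Σ (x_i·y_{i+1} − x_{i+1}·y_i), indices taken mod 4.
Σ = (-43) + (59) + (14) + (2) = 32
Area = |Σ|/2 = 16.
Net area = 354.5 − 16 = 338.5.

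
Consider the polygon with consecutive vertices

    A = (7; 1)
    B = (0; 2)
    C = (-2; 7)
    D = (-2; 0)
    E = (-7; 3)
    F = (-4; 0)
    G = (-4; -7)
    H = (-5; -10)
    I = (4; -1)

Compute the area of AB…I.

63.5

Apply Gauss's area formula: 2A = Σ (x_i·y_{i+1} − x_{i+1}·y_i), indices taken mod 9.
Cross-terms: 14, 4, 14, -6, 12, 28, 5, 45, 11  ⇒  Σ = 127
Area = |Σ|/2 = 63.5.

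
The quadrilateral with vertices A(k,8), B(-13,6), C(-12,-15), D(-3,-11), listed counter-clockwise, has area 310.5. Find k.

11

Write out the shoelace sum; only the two edges meeting at A involve k:
2·Area = [((-3)·8 − k·(-11)) + (k·6 − (-13)·8)] + 354
       = 17·k + 434 = 621
⇒ k = 11.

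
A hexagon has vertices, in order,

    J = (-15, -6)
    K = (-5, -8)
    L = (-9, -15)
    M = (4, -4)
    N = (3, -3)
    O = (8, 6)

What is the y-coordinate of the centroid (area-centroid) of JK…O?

-1009/273

Apply the shoelace formula. First the cross-terms c_i = x_i·y_{i+1} − x_{i+1}·y_i:
  90, 3, 96, 0, 42, 42  ⇒  2A = 273, A = 136.5.
Then Σ (y_i + y_{i+1})·c_i = -3027, so ȳ = -3027 / (6·136.5) = -1009/273.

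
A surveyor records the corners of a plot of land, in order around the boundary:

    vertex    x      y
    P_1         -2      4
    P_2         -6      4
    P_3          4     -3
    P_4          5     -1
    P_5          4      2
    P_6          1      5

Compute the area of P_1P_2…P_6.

Σ = (16) + (2) + (11) + (14) + (18) + (14) = 75
Area = |Σ|/2 = 37.5.

37.5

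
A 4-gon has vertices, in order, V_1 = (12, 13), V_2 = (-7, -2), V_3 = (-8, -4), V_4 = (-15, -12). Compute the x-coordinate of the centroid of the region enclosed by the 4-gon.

Apply the surveyor's formula. First the cross-terms c_i = x_i·y_{i+1} − x_{i+1}·y_i:
  67, 12, 36, -51  ⇒  2A = 64, A = 32.
Then Σ (x_i + x_{i+1})·c_i = -520, so x̄ = -520 / (6·32) = -65/24.

-65/24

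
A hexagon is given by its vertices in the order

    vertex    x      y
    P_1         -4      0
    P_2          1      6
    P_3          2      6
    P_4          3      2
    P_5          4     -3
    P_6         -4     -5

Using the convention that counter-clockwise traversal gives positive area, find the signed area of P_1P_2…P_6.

Σ = (-24) + (-6) + (-14) + (-17) + (-32) + (-20) = -113
Signed area = Σ/2 = -56.5 (negative ⇒ clockwise traversal).

-56.5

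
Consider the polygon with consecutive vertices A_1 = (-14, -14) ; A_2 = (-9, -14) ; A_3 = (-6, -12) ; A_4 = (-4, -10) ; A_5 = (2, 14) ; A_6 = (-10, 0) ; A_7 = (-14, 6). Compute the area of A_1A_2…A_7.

Apply Gauss's area formula: 2A = Σ (x_i·y_{i+1} − x_{i+1}·y_i), indices taken mod 7.
Cross-terms: 70, 24, 12, -36, 140, -60, 280  ⇒  Σ = 430
Area = |Σ|/2 = 215.

215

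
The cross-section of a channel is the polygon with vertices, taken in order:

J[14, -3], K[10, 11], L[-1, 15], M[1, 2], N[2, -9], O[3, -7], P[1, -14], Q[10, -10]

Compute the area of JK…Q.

266.5

J→K: (14)(11) − (10)(-3) = 184
K→L: (10)(15) − (-1)(11) = 161
L→M: (-1)(2) − (1)(15) = -17
M→N: (1)(-9) − (2)(2) = -13
N→O: (2)(-7) − (3)(-9) = 13
O→P: (3)(-14) − (1)(-7) = -35
P→Q: (1)(-10) − (10)(-14) = 130
Q→J: (10)(-3) − (14)(-10) = 110
Σ = 533
Area = |Σ|/2 = 266.5.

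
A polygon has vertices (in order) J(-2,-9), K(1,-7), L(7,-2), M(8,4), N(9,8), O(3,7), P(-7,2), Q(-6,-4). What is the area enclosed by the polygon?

161

Σ = (23) + (47) + (44) + (28) + (39) + (55) + (40) + (46) = 322
Area = |Σ|/2 = 161.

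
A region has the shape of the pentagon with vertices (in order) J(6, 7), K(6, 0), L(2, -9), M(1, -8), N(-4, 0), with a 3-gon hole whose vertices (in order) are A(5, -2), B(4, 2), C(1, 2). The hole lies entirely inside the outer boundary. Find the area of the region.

75.5

Outer boundary:
Apply the shoelace formula: 2A = Σ (x_i·y_{i+1} − x_{i+1}·y_i), indices taken mod 5.
Cross-terms: -42, -54, -7, -32, -28  ⇒  Σ = -163
Area = |Σ|/2 = 81.5.
Hole:
Cross-terms: 18, 6, -12  ⇒  Σ = 12
Area = |Σ|/2 = 6.
Net area = 81.5 − 6 = 75.5.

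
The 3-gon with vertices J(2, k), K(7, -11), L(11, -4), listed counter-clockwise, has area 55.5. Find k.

8

Write out the shoelace sum; only the two edges meeting at J involve k:
2·Area = [(11·k − 2·(-4)) + (2·(-11) − 7·k)] + 93
       = 4·k + 79 = 111
⇒ k = 8.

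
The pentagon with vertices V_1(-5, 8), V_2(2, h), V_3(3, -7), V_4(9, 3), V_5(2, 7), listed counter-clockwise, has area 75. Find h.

Write out the shoelace sum; only the two edges meeting at V_2 involve h:
2·Area = [((-5)·h − 2·8) + (2·(-7) − 3·h)] + 180
       = -8·h + 150 = 150
⇒ h = 0.

0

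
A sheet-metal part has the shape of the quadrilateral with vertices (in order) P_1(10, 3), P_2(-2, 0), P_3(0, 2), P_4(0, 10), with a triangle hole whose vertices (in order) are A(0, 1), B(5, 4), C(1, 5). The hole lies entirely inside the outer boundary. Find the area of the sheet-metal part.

Outer boundary:
Apply the shoelace formula: 2A = Σ (x_i·y_{i+1} − x_{i+1}·y_i), indices taken mod 4.
Σ = (6) + (-4) + (0) + (-100) = -98
Area = |Σ|/2 = 49.
Hole:
Apply the shoelace formula: 2A = Σ (x_i·y_{i+1} − x_{i+1}·y_i), indices taken mod 3.
Cross-terms: -5, 21, 1  ⇒  Σ = 17
Area = |Σ|/2 = 8.5.
Net area = 49 − 8.5 = 40.5.

40.5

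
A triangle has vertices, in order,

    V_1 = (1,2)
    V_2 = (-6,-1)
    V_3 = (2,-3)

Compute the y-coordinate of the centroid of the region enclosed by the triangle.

-2/3

Apply the surveyor's formula. First the cross-terms c_i = x_i·y_{i+1} − x_{i+1}·y_i:
  11, 20, 7  ⇒  2A = 38, A = 19.
Then Σ (y_i + y_{i+1})·c_i = -76, so ȳ = -76 / (6·19) = -2/3.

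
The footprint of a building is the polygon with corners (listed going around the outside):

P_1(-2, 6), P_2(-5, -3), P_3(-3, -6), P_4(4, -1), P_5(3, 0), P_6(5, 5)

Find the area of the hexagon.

P_1→P_2: (-2)(-3) − (-5)(6) = 36
P_2→P_3: (-5)(-6) − (-3)(-3) = 21
P_3→P_4: (-3)(-1) − (4)(-6) = 27
P_4→P_5: (4)(0) − (3)(-1) = 3
P_5→P_6: (3)(5) − (5)(0) = 15
P_6→P_1: (5)(6) − (-2)(5) = 40
Σ = 142
Area = |Σ|/2 = 71.

71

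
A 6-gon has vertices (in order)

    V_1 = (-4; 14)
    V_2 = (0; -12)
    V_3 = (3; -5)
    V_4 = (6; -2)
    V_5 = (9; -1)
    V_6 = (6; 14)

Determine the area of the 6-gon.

V_1→V_2: (-4)(-12) − (0)(14) = 48
V_2→V_3: (0)(-5) − (3)(-12) = 36
V_3→V_4: (3)(-2) − (6)(-5) = 24
V_4→V_5: (6)(-1) − (9)(-2) = 12
V_5→V_6: (9)(14) − (6)(-1) = 132
V_6→V_1: (6)(14) − (-4)(14) = 140
Σ = 392
Area = |Σ|/2 = 196.

196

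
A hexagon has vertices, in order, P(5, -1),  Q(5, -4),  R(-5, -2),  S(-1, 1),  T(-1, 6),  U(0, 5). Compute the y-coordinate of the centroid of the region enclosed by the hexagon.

Apply the surveyor's formula. First the cross-terms c_i = x_i·y_{i+1} − x_{i+1}·y_i:
  -15, -30, -7, -5, -5, -25  ⇒  2A = -87, A = -43.5.
Then Σ (y_i + y_{i+1})·c_i = 72, so ȳ = 72 / (6·(-43.5)) = -8/29.

-8/29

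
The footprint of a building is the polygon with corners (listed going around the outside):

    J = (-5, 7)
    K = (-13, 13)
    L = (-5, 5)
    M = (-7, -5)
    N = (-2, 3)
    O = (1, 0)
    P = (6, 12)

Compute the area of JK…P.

83

Apply the shoelace (surveyor's) formula: 2A = Σ (x_i·y_{i+1} − x_{i+1}·y_i), indices taken mod 7.
Σ = (26) + (0) + (60) + (-31) + (-3) + (12) + (102) = 166
Area = |Σ|/2 = 83.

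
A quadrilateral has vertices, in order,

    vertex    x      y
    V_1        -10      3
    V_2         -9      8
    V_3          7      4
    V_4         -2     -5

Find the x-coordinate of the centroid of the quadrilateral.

Apply the shoelace formula. First the cross-terms c_i = x_i·y_{i+1} − x_{i+1}·y_i:
  -53, -92, -27, -56  ⇒  2A = -228, A = -114.
Then Σ (x_i + x_{i+1})·c_i = 1728, so x̄ = 1728 / (6·(-114)) = -48/19.

-48/19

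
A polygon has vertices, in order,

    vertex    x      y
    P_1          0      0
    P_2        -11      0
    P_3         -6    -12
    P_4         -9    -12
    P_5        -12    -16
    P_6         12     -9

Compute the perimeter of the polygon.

72

|P_1P_2| = √((-11)² + (0)²) = √121 = 11
|P_2P_3| = √((5)² + (-12)²) = √169 = 13
|P_3P_4| = √((-3)² + (0)²) = √9 = 3
|P_4P_5| = √((-3)² + (-4)²) = √25 = 5
|P_5P_6| = √((24)² + (7)²) = √625 = 25
|P_6P_1| = √((-12)² + (9)²) = √225 = 15
Perimeter = 11 + 13 + 3 + 5 + 25 + 15 = 72.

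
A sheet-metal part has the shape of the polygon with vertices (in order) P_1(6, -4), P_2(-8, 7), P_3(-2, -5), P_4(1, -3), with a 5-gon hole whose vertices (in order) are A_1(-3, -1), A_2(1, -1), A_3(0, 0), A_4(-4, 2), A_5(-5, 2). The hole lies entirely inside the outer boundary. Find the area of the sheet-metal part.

36

Outer boundary:
Σ = (10) + (54) + (11) + (14) = 89
Area = |Σ|/2 = 44.5.
Hole:
Cross-terms: 4, 0, 0, 2, 11  ⇒  Σ = 17
Area = |Σ|/2 = 8.5.
Net area = 44.5 − 8.5 = 36.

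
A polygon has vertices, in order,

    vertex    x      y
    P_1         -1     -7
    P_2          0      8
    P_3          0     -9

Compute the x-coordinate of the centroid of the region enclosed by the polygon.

Apply Gauss's area formula. First the cross-terms c_i = x_i·y_{i+1} − x_{i+1}·y_i:
  -8, 0, -9  ⇒  2A = -17, A = -8.5.
Then Σ (x_i + x_{i+1})·c_i = 17, so x̄ = 17 / (6·(-8.5)) = -1/3.

-1/3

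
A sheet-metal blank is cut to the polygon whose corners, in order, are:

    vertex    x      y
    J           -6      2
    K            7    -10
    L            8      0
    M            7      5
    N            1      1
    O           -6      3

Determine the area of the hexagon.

Apply Gauss's area formula: 2A = Σ (x_i·y_{i+1} − x_{i+1}·y_i), indices taken mod 6.
Σ = (46) + (80) + (40) + (2) + (9) + (6) = 183
Area = |Σ|/2 = 91.5.

91.5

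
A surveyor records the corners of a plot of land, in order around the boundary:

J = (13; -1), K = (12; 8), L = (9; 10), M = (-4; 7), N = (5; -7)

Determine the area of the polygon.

173

Apply the shoelace formula: 2A = Σ (x_i·y_{i+1} − x_{i+1}·y_i), indices taken mod 5.
J→K: (13)(8) − (12)(-1) = 116
K→L: (12)(10) − (9)(8) = 48
L→M: (9)(7) − (-4)(10) = 103
M→N: (-4)(-7) − (5)(7) = -7
N→J: (5)(-1) − (13)(-7) = 86
Σ = 346
Area = |Σ|/2 = 173.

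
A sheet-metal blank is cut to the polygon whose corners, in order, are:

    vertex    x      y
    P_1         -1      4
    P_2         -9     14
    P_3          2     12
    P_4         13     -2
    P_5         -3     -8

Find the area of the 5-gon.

202

P_1→P_2: (-1)(14) − (-9)(4) = 22
P_2→P_3: (-9)(12) − (2)(14) = -136
P_3→P_4: (2)(-2) − (13)(12) = -160
P_4→P_5: (13)(-8) − (-3)(-2) = -110
P_5→P_1: (-3)(4) − (-1)(-8) = -20
Σ = -404
Area = |Σ|/2 = 202.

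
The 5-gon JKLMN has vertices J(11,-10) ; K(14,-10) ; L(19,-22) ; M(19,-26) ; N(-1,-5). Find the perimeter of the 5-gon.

|JK| = √((3)² + (0)²) = √9 = 3
|KL| = √((5)² + (-12)²) = √169 = 13
|LM| = √((0)² + (-4)²) = √16 = 4
|MN| = √((-20)² + (21)²) = √841 = 29
|NJ| = √((12)² + (-5)²) = √169 = 13
Perimeter = 3 + 13 + 4 + 29 + 13 = 62.

62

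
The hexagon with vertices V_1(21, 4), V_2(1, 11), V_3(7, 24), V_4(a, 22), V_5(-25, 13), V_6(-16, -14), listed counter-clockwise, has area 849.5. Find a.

-3

The doubled signed area Σ (x_i y_{i+1} − x_{i+1} y_i) is linear in a.
With a=0 it equals 1666; the coefficient of a is -11 (from the two edges through V_4).
So -11·a + 1666 = 2·849.5 = 1699 ⇒ a = -3.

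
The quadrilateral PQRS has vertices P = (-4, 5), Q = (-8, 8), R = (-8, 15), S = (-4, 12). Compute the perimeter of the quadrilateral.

24

|PQ| = √((-4)² + (3)²) = √25 = 5
|QR| = √((0)² + (7)²) = √49 = 7
|RS| = √((4)² + (-3)²) = √25 = 5
|SP| = √((0)² + (-7)²) = √49 = 7
Perimeter = 5 + 7 + 5 + 7 = 24.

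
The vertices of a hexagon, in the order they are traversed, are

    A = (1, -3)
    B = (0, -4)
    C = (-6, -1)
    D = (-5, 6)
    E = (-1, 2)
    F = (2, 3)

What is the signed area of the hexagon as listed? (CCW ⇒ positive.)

Apply the shoelace (surveyor's) formula: 2A = Σ (x_i·y_{i+1} − x_{i+1}·y_i), indices taken mod 6.
Cross-terms: -4, -24, -41, -4, -7, -9  ⇒  Σ = -89
Signed area = Σ/2 = -44.5 (negative ⇒ clockwise traversal).

-44.5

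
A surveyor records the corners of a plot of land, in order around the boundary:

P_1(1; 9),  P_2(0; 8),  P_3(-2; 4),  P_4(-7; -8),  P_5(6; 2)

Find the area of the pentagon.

Σ = (8) + (16) + (44) + (34) + (52) = 154
Area = |Σ|/2 = 77.

77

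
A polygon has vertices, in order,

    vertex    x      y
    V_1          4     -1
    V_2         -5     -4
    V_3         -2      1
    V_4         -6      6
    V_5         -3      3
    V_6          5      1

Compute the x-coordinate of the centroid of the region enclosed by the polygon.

-43/201

Apply the shoelace formula. First the cross-terms c_i = x_i·y_{i+1} − x_{i+1}·y_i:
  -21, -13, -6, 0, -18, -9  ⇒  2A = -67, A = -33.5.
Then Σ (x_i + x_{i+1})·c_i = 43, so x̄ = 43 / (6·(-33.5)) = -43/201.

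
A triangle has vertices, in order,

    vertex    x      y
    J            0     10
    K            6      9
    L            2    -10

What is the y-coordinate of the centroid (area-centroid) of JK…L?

3

Apply the surveyor's formula. First the cross-terms c_i = x_i·y_{i+1} − x_{i+1}·y_i:
  -60, -78, 20  ⇒  2A = -118, A = -59.
Then Σ (y_i + y_{i+1})·c_i = -1062, so ȳ = -1062 / (6·(-59)) = 3.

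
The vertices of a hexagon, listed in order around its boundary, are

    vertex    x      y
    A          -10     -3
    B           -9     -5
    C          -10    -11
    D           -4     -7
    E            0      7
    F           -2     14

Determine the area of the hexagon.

115

Apply Gauss's area formula: 2A = Σ (x_i·y_{i+1} − x_{i+1}·y_i), indices taken mod 6.
A→B: (-10)(-5) − (-9)(-3) = 23
B→C: (-9)(-11) − (-10)(-5) = 49
C→D: (-10)(-7) − (-4)(-11) = 26
D→E: (-4)(7) − (0)(-7) = -28
E→F: (0)(14) − (-2)(7) = 14
F→A: (-2)(-3) − (-10)(14) = 146
Σ = 230
Area = |Σ|/2 = 115.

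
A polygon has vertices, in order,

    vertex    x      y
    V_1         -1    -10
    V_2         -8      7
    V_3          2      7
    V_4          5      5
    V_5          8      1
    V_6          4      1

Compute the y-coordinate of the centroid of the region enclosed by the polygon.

Apply the shoelace formula. First the cross-terms c_i = x_i·y_{i+1} − x_{i+1}·y_i:
  -87, -70, -25, -35, 4, -39  ⇒  2A = -252, A = -126.
Then Σ (y_i + y_{i+1})·c_i = -870, so ȳ = -870 / (6·(-126)) = 145/126.

145/126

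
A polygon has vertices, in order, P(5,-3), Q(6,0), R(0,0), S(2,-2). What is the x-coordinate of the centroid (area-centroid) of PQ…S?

Apply the shoelace formula. First the cross-terms c_i = x_i·y_{i+1} − x_{i+1}·y_i:
  18, 0, 0, 4  ⇒  2A = 22, A = 11.
Then Σ (x_i + x_{i+1})·c_i = 226, so x̄ = 226 / (6·11) = 113/33.

113/33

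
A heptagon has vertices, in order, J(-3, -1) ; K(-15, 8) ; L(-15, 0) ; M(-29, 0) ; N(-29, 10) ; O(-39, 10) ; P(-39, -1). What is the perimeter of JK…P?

|JK| = √((-12)² + (9)²) = √225 = 15
|KL| = √((0)² + (-8)²) = √64 = 8
|LM| = √((-14)² + (0)²) = √196 = 14
|MN| = √((0)² + (10)²) = √100 = 10
|NO| = √((-10)² + (0)²) = √100 = 10
|OP| = √((0)² + (-11)²) = √121 = 11
|PJ| = √((36)² + (0)²) = √1296 = 36
Perimeter = 15 + 8 + 14 + 10 + 10 + 11 + 36 = 104.

104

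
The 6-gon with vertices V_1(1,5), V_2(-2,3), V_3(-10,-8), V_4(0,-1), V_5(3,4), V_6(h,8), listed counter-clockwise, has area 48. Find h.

The doubled signed area Σ (x_i y_{i+1} − x_{i+1} y_i) is linear in h.
With h=0 it equals 88; the coefficient of h is 1 (from the two edges through V_6).
So 1·h + 88 = 2·48 = 96 ⇒ h = 8.

8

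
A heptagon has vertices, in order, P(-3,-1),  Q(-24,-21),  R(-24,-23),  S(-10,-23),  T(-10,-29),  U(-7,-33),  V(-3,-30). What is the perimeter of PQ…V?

90

|PQ| = √((-21)² + (-20)²) = √841 = 29
|QR| = √((0)² + (-2)²) = √4 = 2
|RS| = √((14)² + (0)²) = √196 = 14
|ST| = √((0)² + (-6)²) = √36 = 6
|TU| = √((3)² + (-4)²) = √25 = 5
|UV| = √((4)² + (3)²) = √25 = 5
|VP| = √((0)² + (29)²) = √841 = 29
Perimeter = 29 + 2 + 14 + 6 + 5 + 5 + 29 = 90.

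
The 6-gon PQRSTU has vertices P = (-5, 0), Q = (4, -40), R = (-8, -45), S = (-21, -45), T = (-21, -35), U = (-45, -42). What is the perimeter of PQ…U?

|PQ| = √((9)² + (-40)²) = √1681 = 41
|QR| = √((-12)² + (-5)²) = √169 = 13
|RS| = √((-13)² + (0)²) = √169 = 13
|ST| = √((0)² + (10)²) = √100 = 10
|TU| = √((-24)² + (-7)²) = √625 = 25
|UP| = √((40)² + (42)²) = √3364 = 58
Perimeter = 41 + 13 + 13 + 10 + 25 + 58 = 160.

160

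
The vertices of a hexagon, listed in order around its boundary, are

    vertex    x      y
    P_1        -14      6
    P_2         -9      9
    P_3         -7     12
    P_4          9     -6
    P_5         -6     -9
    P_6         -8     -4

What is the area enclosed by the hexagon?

226

Apply Gauss's area formula: 2A = Σ (x_i·y_{i+1} − x_{i+1}·y_i), indices taken mod 6.
P_1→P_2: (-14)(9) − (-9)(6) = -72
P_2→P_3: (-9)(12) − (-7)(9) = -45
P_3→P_4: (-7)(-6) − (9)(12) = -66
P_4→P_5: (9)(-9) − (-6)(-6) = -117
P_5→P_6: (-6)(-4) − (-8)(-9) = -48
P_6→P_1: (-8)(6) − (-14)(-4) = -104
Σ = -452
Area = |Σ|/2 = 226.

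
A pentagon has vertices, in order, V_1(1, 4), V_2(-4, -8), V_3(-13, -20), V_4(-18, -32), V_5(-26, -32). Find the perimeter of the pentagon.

|V_1V_2| = √((-5)² + (-12)²) = √169 = 13
|V_2V_3| = √((-9)² + (-12)²) = √225 = 15
|V_3V_4| = √((-5)² + (-12)²) = √169 = 13
|V_4V_5| = √((-8)² + (0)²) = √64 = 8
|V_5V_1| = √((27)² + (36)²) = √2025 = 45
Perimeter = 13 + 15 + 13 + 8 + 45 = 94.

94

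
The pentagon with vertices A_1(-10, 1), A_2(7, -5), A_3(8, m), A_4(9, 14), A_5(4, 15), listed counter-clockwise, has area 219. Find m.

Write out the shoelace sum; only the two edges meeting at A_3 involve m:
2·Area = [(7·m − 8·(-5)) + (8·14 − 9·m)] + 276
       = -2·m + 428 = 438
⇒ m = -5.

-5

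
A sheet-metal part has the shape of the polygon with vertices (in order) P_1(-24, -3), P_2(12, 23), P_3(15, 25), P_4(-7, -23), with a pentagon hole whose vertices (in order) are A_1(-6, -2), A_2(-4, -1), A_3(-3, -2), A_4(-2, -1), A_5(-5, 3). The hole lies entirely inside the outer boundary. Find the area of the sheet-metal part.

Outer boundary:
Apply the shoelace formula: 2A = Σ (x_i·y_{i+1} − x_{i+1}·y_i), indices taken mod 4.
Cross-terms: -516, -45, -170, -531  ⇒  Σ = -1262
Area = |Σ|/2 = 631.
Hole:
Apply Gauss's area formula: 2A = Σ (x_i·y_{i+1} − x_{i+1}·y_i), indices taken mod 5.
Σ = (-2) + (5) + (-1) + (-11) + (28) = 19
Area = |Σ|/2 = 9.5.
Net area = 631 − 9.5 = 621.5.

621.5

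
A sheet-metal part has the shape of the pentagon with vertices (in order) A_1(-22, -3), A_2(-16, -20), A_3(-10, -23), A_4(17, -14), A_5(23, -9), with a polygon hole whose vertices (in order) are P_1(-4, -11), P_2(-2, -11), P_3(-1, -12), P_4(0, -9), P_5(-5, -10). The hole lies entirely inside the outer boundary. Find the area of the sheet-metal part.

489.5

Outer boundary:
Apply the shoelace formula: 2A = Σ (x_i·y_{i+1} − x_{i+1}·y_i), indices taken mod 5.
Cross-terms: 392, 168, 531, 169, -267  ⇒  Σ = 993
Area = |Σ|/2 = 496.5.
Hole:
Apply the shoelace formula: 2A = Σ (x_i·y_{i+1} − x_{i+1}·y_i), indices taken mod 5.
Σ = (22) + (13) + (9) + (-45) + (15) = 14
Area = |Σ|/2 = 7.
Net area = 496.5 − 7 = 489.5.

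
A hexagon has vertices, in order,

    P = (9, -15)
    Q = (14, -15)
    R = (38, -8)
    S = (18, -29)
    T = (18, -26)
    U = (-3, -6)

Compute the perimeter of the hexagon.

106

|PQ| = √((5)² + (0)²) = √25 = 5
|QR| = √((24)² + (7)²) = √625 = 25
|RS| = √((-20)² + (-21)²) = √841 = 29
|ST| = √((0)² + (3)²) = √9 = 3
|TU| = √((-21)² + (20)²) = √841 = 29
|UP| = √((12)² + (-9)²) = √225 = 15
Perimeter = 5 + 25 + 29 + 3 + 29 + 15 = 106.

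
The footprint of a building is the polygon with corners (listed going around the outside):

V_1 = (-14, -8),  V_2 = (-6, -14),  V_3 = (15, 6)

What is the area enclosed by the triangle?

Apply the surveyor's formula: 2A = Σ (x_i·y_{i+1} − x_{i+1}·y_i), indices taken mod 3.
Σ = (148) + (174) + (-36) = 286
Area = |Σ|/2 = 143.

143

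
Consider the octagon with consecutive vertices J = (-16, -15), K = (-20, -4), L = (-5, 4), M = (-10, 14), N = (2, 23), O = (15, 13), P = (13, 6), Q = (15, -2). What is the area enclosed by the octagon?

Apply Gauss's area formula: 2A = Σ (x_i·y_{i+1} − x_{i+1}·y_i), indices taken mod 8.
J→K: (-16)(-4) − (-20)(-15) = -236
K→L: (-20)(4) − (-5)(-4) = -100
L→M: (-5)(14) − (-10)(4) = -30
M→N: (-10)(23) − (2)(14) = -258
N→O: (2)(13) − (15)(23) = -319
O→P: (15)(6) − (13)(13) = -79
P→Q: (13)(-2) − (15)(6) = -116
Q→J: (15)(-15) − (-16)(-2) = -257
Σ = -1395
Area = |Σ|/2 = 697.5.

697.5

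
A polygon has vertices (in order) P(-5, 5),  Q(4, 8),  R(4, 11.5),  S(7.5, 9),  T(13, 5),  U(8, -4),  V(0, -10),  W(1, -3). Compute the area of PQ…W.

Apply Gauss's area formula: 2A = Σ (x_i·y_{i+1} − x_{i+1}·y_i), indices taken mod 8.
Cross-terms: -60, 14, -50.25, -79.5, -92, -80, 10, -10  ⇒  Σ = -347.75
Area = |Σ|/2 = 173.875.

173.875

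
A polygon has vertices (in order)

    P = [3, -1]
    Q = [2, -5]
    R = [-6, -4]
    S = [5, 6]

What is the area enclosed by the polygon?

Cross-terms: -13, -38, -16, -23  ⇒  Σ = -90
Area = |Σ|/2 = 45.

45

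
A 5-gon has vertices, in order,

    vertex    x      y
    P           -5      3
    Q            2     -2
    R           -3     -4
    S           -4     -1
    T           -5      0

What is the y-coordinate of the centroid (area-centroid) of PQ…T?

Apply the shoelace (surveyor's) formula. First the cross-terms c_i = x_i·y_{i+1} − x_{i+1}·y_i:
  4, -14, -13, -5, -15  ⇒  2A = -43, A = -21.5.
Then Σ (y_i + y_{i+1})·c_i = 113, so ȳ = 113 / (6·(-21.5)) = -113/129.

-113/129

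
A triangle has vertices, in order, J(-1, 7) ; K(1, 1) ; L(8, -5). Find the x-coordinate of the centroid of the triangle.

8/3

Apply Gauss's area formula. First the cross-terms c_i = x_i·y_{i+1} − x_{i+1}·y_i:
  -8, -13, 51  ⇒  2A = 30, A = 15.
Then Σ (x_i + x_{i+1})·c_i = 240, so x̄ = 240 / (6·15) = 8/3.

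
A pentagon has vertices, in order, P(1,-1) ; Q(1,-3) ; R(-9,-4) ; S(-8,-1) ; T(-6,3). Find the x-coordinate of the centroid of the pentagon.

-1040/249

Apply Gauss's area formula. First the cross-terms c_i = x_i·y_{i+1} − x_{i+1}·y_i:
  -2, -31, -23, -30, 3  ⇒  2A = -83, A = -41.5.
Then Σ (x_i + x_{i+1})·c_i = 1040, so x̄ = 1040 / (6·(-41.5)) = -1040/249.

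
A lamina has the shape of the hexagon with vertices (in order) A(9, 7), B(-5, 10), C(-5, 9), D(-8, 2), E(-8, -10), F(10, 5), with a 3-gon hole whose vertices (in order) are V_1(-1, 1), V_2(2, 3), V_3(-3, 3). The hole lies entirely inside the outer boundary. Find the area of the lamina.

181.5

Outer boundary:
Apply the surveyor's formula: 2A = Σ (x_i·y_{i+1} − x_{i+1}·y_i), indices taken mod 6.
Σ = (125) + (5) + (62) + (96) + (60) + (25) = 373
Area = |Σ|/2 = 186.5.
Hole:
Σ = (-5) + (15) + (0) = 10
Area = |Σ|/2 = 5.
Net area = 186.5 − 5 = 181.5.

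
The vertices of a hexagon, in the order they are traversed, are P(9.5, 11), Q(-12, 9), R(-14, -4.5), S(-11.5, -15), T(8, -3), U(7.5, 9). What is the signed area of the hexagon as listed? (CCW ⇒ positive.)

400.875

Σ = (217.5) + (180) + (158.25) + (154.5) + (94.5) + (-3) = 801.75
Signed area = Σ/2 = 400.875 (positive ⇒ counter-clockwise traversal).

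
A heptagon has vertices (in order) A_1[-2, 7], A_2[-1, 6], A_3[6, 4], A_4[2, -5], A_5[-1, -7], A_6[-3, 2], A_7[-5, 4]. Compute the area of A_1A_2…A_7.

Apply the shoelace formula: 2A = Σ (x_i·y_{i+1} − x_{i+1}·y_i), indices taken mod 7.
A_1→A_2: (-2)(6) − (-1)(7) = -5
A_2→A_3: (-1)(4) − (6)(6) = -40
A_3→A_4: (6)(-5) − (2)(4) = -38
A_4→A_5: (2)(-7) − (-1)(-5) = -19
A_5→A_6: (-1)(2) − (-3)(-7) = -23
A_6→A_7: (-3)(4) − (-5)(2) = -2
A_7→A_1: (-5)(7) − (-2)(4) = -27
Σ = -154
Area = |Σ|/2 = 77.

77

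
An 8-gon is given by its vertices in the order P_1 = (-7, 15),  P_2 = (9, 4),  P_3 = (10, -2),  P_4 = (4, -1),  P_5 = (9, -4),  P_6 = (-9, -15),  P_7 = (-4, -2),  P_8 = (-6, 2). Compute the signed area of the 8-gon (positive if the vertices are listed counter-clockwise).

P_1→P_2: (-7)(4) − (9)(15) = -163
P_2→P_3: (9)(-2) − (10)(4) = -58
P_3→P_4: (10)(-1) − (4)(-2) = -2
P_4→P_5: (4)(-4) − (9)(-1) = -7
P_5→P_6: (9)(-15) − (-9)(-4) = -171
P_6→P_7: (-9)(-2) − (-4)(-15) = -42
P_7→P_8: (-4)(2) − (-6)(-2) = -20
P_8→P_1: (-6)(15) − (-7)(2) = -76
Σ = -539
Signed area = Σ/2 = -269.5 (negative ⇒ clockwise traversal).

-269.5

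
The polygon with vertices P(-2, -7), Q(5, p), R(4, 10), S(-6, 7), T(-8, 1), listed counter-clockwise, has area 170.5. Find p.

Write out the shoelace sum; only the two edges meeting at Q involve p:
2·Area = [((-2)·p − 5·(-7)) + (5·10 − 4·p)] + 196
       = -6·p + 281 = 341
⇒ p = -10.

-10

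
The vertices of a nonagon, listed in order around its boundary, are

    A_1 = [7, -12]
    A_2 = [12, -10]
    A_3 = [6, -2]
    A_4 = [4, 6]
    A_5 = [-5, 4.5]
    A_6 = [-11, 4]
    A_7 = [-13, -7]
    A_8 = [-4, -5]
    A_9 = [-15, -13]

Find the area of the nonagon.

322.75

Apply the shoelace formula: 2A = Σ (x_i·y_{i+1} − x_{i+1}·y_i), indices taken mod 9.
Σ = (74) + (36) + (44) + (48) + (29.5) + (129) + (37) + (-23) + (271) = 645.5
Area = |Σ|/2 = 322.75.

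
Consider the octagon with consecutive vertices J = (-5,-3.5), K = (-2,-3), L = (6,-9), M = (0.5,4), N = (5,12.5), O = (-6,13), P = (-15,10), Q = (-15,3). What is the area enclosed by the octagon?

Σ = (8) + (36) + (28.5) + (-13.75) + (140) + (135) + (105) + (67.5) = 506.25
Area = |Σ|/2 = 253.125.

253.125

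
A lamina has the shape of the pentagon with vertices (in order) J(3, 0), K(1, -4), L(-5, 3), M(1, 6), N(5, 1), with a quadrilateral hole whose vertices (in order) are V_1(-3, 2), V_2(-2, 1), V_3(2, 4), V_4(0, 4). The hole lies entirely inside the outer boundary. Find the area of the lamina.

Outer boundary:
Apply Gauss's area formula: 2A = Σ (x_i·y_{i+1} − x_{i+1}·y_i), indices taken mod 5.
Σ = (-12) + (-17) + (-33) + (-29) + (-3) = -94
Area = |Σ|/2 = 47.
Hole:
Σ = (1) + (-10) + (8) + (12) = 11
Area = |Σ|/2 = 5.5.
Net area = 47 − 5.5 = 41.5.

41.5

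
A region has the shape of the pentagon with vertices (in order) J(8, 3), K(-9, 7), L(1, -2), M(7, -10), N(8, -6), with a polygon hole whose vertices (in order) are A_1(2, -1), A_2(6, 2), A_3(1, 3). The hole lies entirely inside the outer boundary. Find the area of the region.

94.5

Outer boundary:
Cross-terms: 83, 11, 4, 38, 72  ⇒  Σ = 208
Area = |Σ|/2 = 104.
Hole:
Σ = (10) + (16) + (-7) = 19
Area = |Σ|/2 = 9.5.
Net area = 104 − 9.5 = 94.5.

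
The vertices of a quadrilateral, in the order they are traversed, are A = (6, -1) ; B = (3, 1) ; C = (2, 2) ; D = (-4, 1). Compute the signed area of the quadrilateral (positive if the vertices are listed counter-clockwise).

10.5

Apply Gauss's area formula: 2A = Σ (x_i·y_{i+1} − x_{i+1}·y_i), indices taken mod 4.
Σ = (9) + (4) + (10) + (-2) = 21
Signed area = Σ/2 = 10.5 (positive ⇒ counter-clockwise traversal).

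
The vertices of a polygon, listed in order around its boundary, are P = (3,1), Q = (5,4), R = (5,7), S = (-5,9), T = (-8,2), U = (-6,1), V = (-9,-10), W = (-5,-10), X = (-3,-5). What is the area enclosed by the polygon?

142

Apply Gauss's area formula: 2A = Σ (x_i·y_{i+1} − x_{i+1}·y_i), indices taken mod 9.
P→Q: (3)(4) − (5)(1) = 7
Q→R: (5)(7) − (5)(4) = 15
R→S: (5)(9) − (-5)(7) = 80
S→T: (-5)(2) − (-8)(9) = 62
T→U: (-8)(1) − (-6)(2) = 4
U→V: (-6)(-10) − (-9)(1) = 69
V→W: (-9)(-10) − (-5)(-10) = 40
W→X: (-5)(-5) − (-3)(-10) = -5
X→P: (-3)(1) − (3)(-5) = 12
Σ = 284
Area = |Σ|/2 = 142.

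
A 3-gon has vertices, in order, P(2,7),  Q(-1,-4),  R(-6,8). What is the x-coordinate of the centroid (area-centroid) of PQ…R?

-5/3

Apply the shoelace formula. First the cross-terms c_i = x_i·y_{i+1} − x_{i+1}·y_i:
  -1, -32, -58  ⇒  2A = -91, A = -45.5.
Then Σ (x_i + x_{i+1})·c_i = 455, so x̄ = 455 / (6·(-45.5)) = -5/3.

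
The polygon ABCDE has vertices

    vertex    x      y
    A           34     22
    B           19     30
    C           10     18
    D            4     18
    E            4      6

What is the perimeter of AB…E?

84

|AB| = √((-15)² + (8)²) = √289 = 17
|BC| = √((-9)² + (-12)²) = √225 = 15
|CD| = √((-6)² + (0)²) = √36 = 6
|DE| = √((0)² + (-12)²) = √144 = 12
|EA| = √((30)² + (16)²) = √1156 = 34
Perimeter = 17 + 15 + 6 + 12 + 34 = 84.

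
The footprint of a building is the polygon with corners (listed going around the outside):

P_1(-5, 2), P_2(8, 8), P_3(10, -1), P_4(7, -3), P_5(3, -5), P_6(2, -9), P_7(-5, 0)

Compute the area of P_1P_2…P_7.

132.5

Apply the surveyor's formula: 2A = Σ (x_i·y_{i+1} − x_{i+1}·y_i), indices taken mod 7.
Σ = (-56) + (-88) + (-23) + (-26) + (-17) + (-45) + (-10) = -265
Area = |Σ|/2 = 132.5.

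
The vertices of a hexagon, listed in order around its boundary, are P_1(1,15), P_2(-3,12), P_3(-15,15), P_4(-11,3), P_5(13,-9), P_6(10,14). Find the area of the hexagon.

Apply the surveyor's formula: 2A = Σ (x_i·y_{i+1} − x_{i+1}·y_i), indices taken mod 6.
Σ = (57) + (135) + (120) + (60) + (272) + (136) = 780
Area = |Σ|/2 = 390.

390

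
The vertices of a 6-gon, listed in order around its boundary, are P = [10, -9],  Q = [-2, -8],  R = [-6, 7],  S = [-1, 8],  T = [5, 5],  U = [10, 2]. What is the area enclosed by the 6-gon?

198

Cross-terms: -98, -62, -41, -45, -40, -110  ⇒  Σ = -396
Area = |Σ|/2 = 198.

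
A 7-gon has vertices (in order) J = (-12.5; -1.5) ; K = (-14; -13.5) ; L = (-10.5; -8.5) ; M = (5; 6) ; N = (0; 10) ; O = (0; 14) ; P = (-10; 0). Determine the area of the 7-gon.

Cross-terms: 147.75, -22.75, -20.5, 50, 0, 140, 15  ⇒  Σ = 309.5
Area = |Σ|/2 = 154.75.

154.75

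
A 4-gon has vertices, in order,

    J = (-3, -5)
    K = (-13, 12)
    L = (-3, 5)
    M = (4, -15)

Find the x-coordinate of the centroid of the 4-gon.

Apply the surveyor's formula. First the cross-terms c_i = x_i·y_{i+1} − x_{i+1}·y_i:
  -101, -29, 25, -65  ⇒  2A = -170, A = -85.
Then Σ (x_i + x_{i+1})·c_i = 2040, so x̄ = 2040 / (6·(-85)) = -4.

-4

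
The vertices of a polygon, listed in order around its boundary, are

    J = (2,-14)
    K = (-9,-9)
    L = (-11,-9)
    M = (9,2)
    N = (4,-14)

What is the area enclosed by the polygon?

Cross-terms: -144, -18, 59, -134, -28  ⇒  Σ = -265
Area = |Σ|/2 = 132.5.

132.5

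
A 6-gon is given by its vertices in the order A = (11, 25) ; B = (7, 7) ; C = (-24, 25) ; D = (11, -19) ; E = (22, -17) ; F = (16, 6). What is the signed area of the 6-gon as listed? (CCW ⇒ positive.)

Cross-terms: -98, 343, 181, 231, 404, 334  ⇒  Σ = 1395
Signed area = Σ/2 = 697.5 (positive ⇒ counter-clockwise traversal).

697.5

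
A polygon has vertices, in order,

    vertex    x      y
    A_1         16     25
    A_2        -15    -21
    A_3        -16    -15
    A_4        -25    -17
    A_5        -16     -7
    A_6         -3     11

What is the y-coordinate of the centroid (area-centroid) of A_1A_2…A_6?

1/45

Apply the shoelace formula. First the cross-terms c_i = x_i·y_{i+1} − x_{i+1}·y_i:
  39, -111, -103, -97, -197, -251  ⇒  2A = -720, A = -360.
Then Σ (y_i + y_{i+1})·c_i = -48, so ȳ = -48 / (6·(-360)) = 1/45.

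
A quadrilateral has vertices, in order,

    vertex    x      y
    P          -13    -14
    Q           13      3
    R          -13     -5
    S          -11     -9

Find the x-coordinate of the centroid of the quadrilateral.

Apply Gauss's area formula. First the cross-terms c_i = x_i·y_{i+1} − x_{i+1}·y_i:
  143, -26, 62, 37  ⇒  2A = 216, A = 108.
Then Σ (x_i + x_{i+1})·c_i = -2376, so x̄ = -2376 / (6·108) = -11/3.

-11/3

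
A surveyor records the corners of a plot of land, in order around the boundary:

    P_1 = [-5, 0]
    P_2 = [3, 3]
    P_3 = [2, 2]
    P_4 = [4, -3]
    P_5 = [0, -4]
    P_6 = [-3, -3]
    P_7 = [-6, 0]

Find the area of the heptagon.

Apply the shoelace (surveyor's) formula: 2A = Σ (x_i·y_{i+1} − x_{i+1}·y_i), indices taken mod 7.
Σ = (-15) + (0) + (-14) + (-16) + (-12) + (-18) + (0) = -75
Area = |Σ|/2 = 37.5.

37.5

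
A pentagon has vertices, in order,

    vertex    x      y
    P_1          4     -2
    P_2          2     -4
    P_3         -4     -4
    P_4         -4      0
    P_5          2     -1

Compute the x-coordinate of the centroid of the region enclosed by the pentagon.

-2/3

Apply the shoelace (surveyor's) formula. First the cross-terms c_i = x_i·y_{i+1} − x_{i+1}·y_i:
  -12, -24, -16, 4, 0  ⇒  2A = -48, A = -24.
Then Σ (x_i + x_{i+1})·c_i = 96, so x̄ = 96 / (6·(-24)) = -2/3.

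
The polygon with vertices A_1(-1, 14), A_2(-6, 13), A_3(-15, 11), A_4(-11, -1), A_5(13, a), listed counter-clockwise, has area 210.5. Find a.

11

The doubled signed area Σ (x_i y_{i+1} − x_{i+1} y_i) is linear in a.
With a=0 it equals 531; the coefficient of a is -10 (from the two edges through A_5).
So -10·a + 531 = 2·210.5 = 421 ⇒ a = 11.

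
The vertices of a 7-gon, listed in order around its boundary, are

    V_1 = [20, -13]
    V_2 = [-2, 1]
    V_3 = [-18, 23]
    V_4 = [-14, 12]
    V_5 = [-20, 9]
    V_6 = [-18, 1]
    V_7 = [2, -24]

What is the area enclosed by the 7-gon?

Σ = (-6) + (-28) + (106) + (114) + (142) + (430) + (454) = 1212
Area = |Σ|/2 = 606.

606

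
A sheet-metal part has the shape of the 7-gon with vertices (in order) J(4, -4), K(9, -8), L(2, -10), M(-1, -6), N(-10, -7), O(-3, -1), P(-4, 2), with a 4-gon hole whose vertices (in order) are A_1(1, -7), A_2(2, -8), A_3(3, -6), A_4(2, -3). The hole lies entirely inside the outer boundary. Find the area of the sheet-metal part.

74

Outer boundary:
Apply Gauss's area formula: 2A = Σ (x_i·y_{i+1} − x_{i+1}·y_i), indices taken mod 7.
J→K: (4)(-8) − (9)(-4) = 4
K→L: (9)(-10) − (2)(-8) = -74
L→M: (2)(-6) − (-1)(-10) = -22
M→N: (-1)(-7) − (-10)(-6) = -53
N→O: (-10)(-1) − (-3)(-7) = -11
O→P: (-3)(2) − (-4)(-1) = -10
P→J: (-4)(-4) − (4)(2) = 8
Σ = -158
Area = |Σ|/2 = 79.
Hole:
Apply Gauss's area formula: 2A = Σ (x_i·y_{i+1} − x_{i+1}·y_i), indices taken mod 4.
Cross-terms: 6, 12, 3, -11  ⇒  Σ = 10
Area = |Σ|/2 = 5.
Net area = 79 − 5 = 74.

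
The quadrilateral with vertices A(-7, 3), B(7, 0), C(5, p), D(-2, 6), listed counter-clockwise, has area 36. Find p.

3

The doubled signed area Σ (x_i y_{i+1} − x_{i+1} y_i) is linear in p.
With p=0 it equals 45; the coefficient of p is 9 (from the two edges through C).
So 9·p + 45 = 2·36 = 72 ⇒ p = 3.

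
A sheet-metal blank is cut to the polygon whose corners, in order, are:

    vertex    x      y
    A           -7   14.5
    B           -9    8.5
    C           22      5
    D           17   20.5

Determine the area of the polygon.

297.5

Apply the shoelace (surveyor's) formula: 2A = Σ (x_i·y_{i+1} − x_{i+1}·y_i), indices taken mod 4.
A→B: (-7)(8.5) − (-9)(14.5) = 71
B→C: (-9)(5) − (22)(8.5) = -232
C→D: (22)(20.5) − (17)(5) = 366
D→A: (17)(14.5) − (-7)(20.5) = 390
Σ = 595
Area = |Σ|/2 = 297.5.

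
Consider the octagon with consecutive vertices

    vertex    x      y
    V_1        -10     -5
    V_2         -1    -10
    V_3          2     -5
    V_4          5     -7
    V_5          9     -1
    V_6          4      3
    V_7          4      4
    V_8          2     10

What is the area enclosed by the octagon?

173

Σ = (95) + (25) + (11) + (58) + (31) + (4) + (32) + (90) = 346
Area = |Σ|/2 = 173.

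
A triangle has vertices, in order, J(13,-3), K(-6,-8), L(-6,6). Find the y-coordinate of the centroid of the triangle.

-5/3

Apply the shoelace (surveyor's) formula. First the cross-terms c_i = x_i·y_{i+1} − x_{i+1}·y_i:
  -122, -84, -60  ⇒  2A = -266, A = -133.
Then Σ (y_i + y_{i+1})·c_i = 1330, so ȳ = 1330 / (6·(-133)) = -5/3.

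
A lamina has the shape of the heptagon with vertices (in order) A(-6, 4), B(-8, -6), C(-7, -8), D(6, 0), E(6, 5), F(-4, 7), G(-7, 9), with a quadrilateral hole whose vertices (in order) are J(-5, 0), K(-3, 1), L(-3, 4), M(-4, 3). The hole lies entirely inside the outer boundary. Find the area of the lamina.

130.5

Outer boundary:
Apply the shoelace (surveyor's) formula: 2A = Σ (x_i·y_{i+1} − x_{i+1}·y_i), indices taken mod 7.
Cross-terms: 68, 22, 48, 30, 62, 13, 26  ⇒  Σ = 269
Area = |Σ|/2 = 134.5.
Hole:
Apply the shoelace (surveyor's) formula: 2A = Σ (x_i·y_{i+1} − x_{i+1}·y_i), indices taken mod 4.
J→K: (-5)(1) − (-3)(0) = -5
K→L: (-3)(4) − (-3)(1) = -9
L→M: (-3)(3) − (-4)(4) = 7
M→J: (-4)(0) − (-5)(3) = 15
Σ = 8
Area = |Σ|/2 = 4.
Net area = 134.5 − 4 = 130.5.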